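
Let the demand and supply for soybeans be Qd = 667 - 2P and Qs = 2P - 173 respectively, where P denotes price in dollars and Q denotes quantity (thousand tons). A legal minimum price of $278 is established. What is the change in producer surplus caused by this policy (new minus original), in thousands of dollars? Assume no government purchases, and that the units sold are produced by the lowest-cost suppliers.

2924

In a free market, 667 - 2P = 2P - 173 gives the equilibrium P* = 210, Q* = 247.
Because the floor (278) lies above the market-clearing price, it is binding.
At P = 278: Qd = 667 - 2·278 = 111 and Qs = 2·278 - 173 = 383.
Producer surplus without the control is ½ · (210 - 86.5) · 247 = 15252.25.
With the floor, 111 units are sold at 278. The supply price at Q = 111 is 142, so PS = ½ · [(278 - 86.5) + (278 - 142)] · 111 = 18176.25.
Change in producer surplus = 18176.25 - 15252.25 = 2924.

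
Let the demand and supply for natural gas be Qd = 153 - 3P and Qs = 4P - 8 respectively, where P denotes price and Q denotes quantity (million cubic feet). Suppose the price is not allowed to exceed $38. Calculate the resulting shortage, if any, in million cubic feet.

0

Without the control the market clears where 153 - 3P = 4P - 8, i.e. P* = 23 and Q* = 84.
Since 38 is above P* = 23, the ceiling does not bind and the free-market outcome prevails.
Since the control does not bind, there is no shortage.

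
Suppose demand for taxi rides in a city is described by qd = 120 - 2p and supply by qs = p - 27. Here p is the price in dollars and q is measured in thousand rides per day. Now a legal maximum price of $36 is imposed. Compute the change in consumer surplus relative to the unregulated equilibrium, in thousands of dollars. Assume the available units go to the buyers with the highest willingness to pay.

74.75

In a free market, 120 - 2p = p - 27 gives the equilibrium p* = 49, q* = 22.
The ceiling of 36 is below the equilibrium price 49, so it binds.
At p = 36: qd = 120 - 2·36 = 48 and qs = 36 - 27 = 9.
Consumer surplus without the control is ½ · (60 - 49) · 22 = 121.
With the ceiling, 9 units are sold at 36 (assume they go to the highest-value buyers). The demand price at q = 9 is 55.5, so CS = ½ · [(60 - 36) + (55.5 - 36)] · 9 = 195.75.
Change in consumer surplus = 195.75 - 121 = 74.75.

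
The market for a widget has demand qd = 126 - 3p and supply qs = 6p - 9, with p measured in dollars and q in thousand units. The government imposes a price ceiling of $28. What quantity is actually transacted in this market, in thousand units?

81

Equilibrium: 126 - 3p = 6p - 9, so 135 = 9p and p* = 15, q* = 81.
Since 28 is above p* = 15, the ceiling does not bind and the free-market outcome prevails.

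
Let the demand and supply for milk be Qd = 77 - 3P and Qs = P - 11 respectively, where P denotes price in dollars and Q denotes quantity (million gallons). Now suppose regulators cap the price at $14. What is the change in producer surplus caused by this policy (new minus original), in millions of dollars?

Without the control the market clears where 77 - 3P = P - 11, i.e. P* = 22 and Q* = 11.
Because the ceiling (14) lies below the market-clearing price, it is binding.
At P = 14: Qd = 77 - 3·14 = 35 and Qs = 14 - 11 = 3.
Producer surplus without the control is ½ · (22 - 11) · 11 = 60.5.
With the ceiling, producers sell 3 units at 14, so PS = ½ · (14 - 11) · 3 = 4.5.
Change in producer surplus = 4.5 - 60.5 = -56.

-56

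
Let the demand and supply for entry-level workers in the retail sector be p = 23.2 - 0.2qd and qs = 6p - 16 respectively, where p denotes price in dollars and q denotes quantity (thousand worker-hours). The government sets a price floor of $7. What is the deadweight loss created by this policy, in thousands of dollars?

0

Rearranging demand gives qd = 116 - 5p. Setting quantity demanded equal to quantity supplied, 116 - 5p = 6p - 16, gives p* = 12 and q* = 56.
The floor of 7 is below the equilibrium price 12, so it is not binding; the market clears at p* = 12, q* = 56.
Since the control does not bind, no trades are prevented and deadweight loss is zero.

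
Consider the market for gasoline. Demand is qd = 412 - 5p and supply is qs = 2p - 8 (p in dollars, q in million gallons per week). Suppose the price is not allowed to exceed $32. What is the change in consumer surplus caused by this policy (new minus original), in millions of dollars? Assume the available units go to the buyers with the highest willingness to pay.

1254.4

Equilibrium: 412 - 5p = 2p - 8, so 420 = 7p and p* = 60, q* = 112.
Because the ceiling (32) lies below the market-clearing price, it is binding.
At p = 32: qd = 412 - 5·32 = 252 and qs = 2·32 - 8 = 56.
Consumer surplus without the control is ½ · (82.4 - 60) · 112 = 1254.4.
With the ceiling, 56 units are sold at 32 (assume they go to the highest-value buyers). The demand price at q = 56 is 71.2, so CS = ½ · [(82.4 - 32) + (71.2 - 32)] · 56 = 2508.8.
Change in consumer surplus = 2508.8 - 1254.4 = 1254.4.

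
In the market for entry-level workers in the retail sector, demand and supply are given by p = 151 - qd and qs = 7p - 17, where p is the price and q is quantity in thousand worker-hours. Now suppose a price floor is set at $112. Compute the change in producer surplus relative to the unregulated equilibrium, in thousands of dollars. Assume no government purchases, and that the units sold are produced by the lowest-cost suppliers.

Rearranging demand gives qd = 151 - p. In a free market, 151 - p = 7p - 17 gives the equilibrium p* = 21, q* = 130.
Because the floor (112) lies above the market-clearing price, it is binding.
At p = 112: qd = 151 - 112 = 39 and qs = 7·112 - 17 = 767.
Producer surplus without the control is ½ · (21 - 17/7) · 130 = 8450/7.
With the floor, 39 units are sold at 112. The supply price at q = 39 is 8, so PS = ½ · [(112 - 17/7) + (112 - 8)] · 39 = 58305/14.
Change in producer surplus = 58305/14 - 8450/7 = 2957.5.

2957.5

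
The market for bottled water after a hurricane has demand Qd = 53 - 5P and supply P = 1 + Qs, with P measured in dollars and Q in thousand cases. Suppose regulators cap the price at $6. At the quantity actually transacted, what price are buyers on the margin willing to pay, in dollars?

Rearranging supply gives Qs = P - 1. In a free market, 53 - 5P = P - 1 gives the equilibrium P* = 9, Q* = 8.
Since 6 < 9, the ceiling is binding.
At P = 6: Qd = 53 - 5·6 = 23 and Qs = 6 - 1 = 5.
Only 5 units reach the market. On the demand curve, the marginal buyer's willingness to pay at Q = 5 is (53 - 5)/5 = 9.6.

9.6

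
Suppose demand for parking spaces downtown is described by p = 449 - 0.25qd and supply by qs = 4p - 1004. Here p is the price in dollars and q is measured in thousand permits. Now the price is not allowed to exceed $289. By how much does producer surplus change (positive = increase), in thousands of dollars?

-16714

Rearranging demand gives qd = 1796 - 4p. Setting quantity demanded equal to quantity supplied, 1796 - 4p = 4p - 1004, gives p* = 350 and q* = 396.
The ceiling of 289 is below the equilibrium price 350, so it binds.
At p = 289: qd = 1796 - 4·289 = 640 and qs = 4·289 - 1004 = 152.
Producer surplus without the control is ½ · (350 - 251) · 396 = 19602.
With the ceiling, producers sell 152 units at 289, so PS = ½ · (289 - 251) · 152 = 2888.
Change in producer surplus = 2888 - 19602 = -16714.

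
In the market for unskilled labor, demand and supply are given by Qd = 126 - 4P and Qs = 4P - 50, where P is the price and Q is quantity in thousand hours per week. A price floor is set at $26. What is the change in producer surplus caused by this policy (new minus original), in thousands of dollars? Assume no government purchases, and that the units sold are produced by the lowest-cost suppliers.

In a free market, 126 - 4P = 4P - 50 gives the equilibrium P* = 22, Q* = 38.
The floor of 26 is above the equilibrium price 22, so it binds.
At P = 26: Qd = 126 - 4·26 = 22 and Qs = 4·26 - 50 = 54.
Producer surplus without the control is ½ · (22 - 12.5) · 38 = 180.5.
With the floor, 22 units are sold at 26. The supply price at Q = 22 is 18, so PS = ½ · [(26 - 12.5) + (26 - 18)] · 22 = 236.5.
Change in producer surplus = 236.5 - 180.5 = 56.

56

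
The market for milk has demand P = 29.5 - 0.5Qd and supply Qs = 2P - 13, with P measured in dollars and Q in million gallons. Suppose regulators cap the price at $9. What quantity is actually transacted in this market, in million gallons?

Rearranging demand gives Qd = 59 - 2P. Without the control the market clears where 59 - 2P = 2P - 13, i.e. P* = 18 and Q* = 23.
Since 9 < 18, the ceiling is binding.
At P = 9: Qd = 59 - 2·9 = 41 and Qs = 2·9 - 13 = 5.
The quantity actually transacted is the short side, supply: 5.

5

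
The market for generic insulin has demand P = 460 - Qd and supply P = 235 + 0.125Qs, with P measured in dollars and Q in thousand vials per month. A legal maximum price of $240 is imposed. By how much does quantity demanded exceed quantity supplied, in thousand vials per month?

180

Rearranging demand gives Qd = 460 - P; rearranging supply gives Qs = 8P - 1880. Without the control the market clears where 460 - P = 8P - 1880, i.e. P* = 260 and Q* = 200.
Because the ceiling (240) lies below the market-clearing price, it is binding.
At P = 240: Qd = 460 - 240 = 220 and Qs = 8·240 - 1880 = 40.
Shortage = Qd - Qs = 220 - 40 = 180.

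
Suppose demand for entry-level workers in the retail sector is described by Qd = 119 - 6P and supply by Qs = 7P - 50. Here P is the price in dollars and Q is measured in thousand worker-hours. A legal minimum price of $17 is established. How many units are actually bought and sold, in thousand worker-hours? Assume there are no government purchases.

17

Setting quantity demanded equal to quantity supplied, 119 - 6P = 7P - 50, gives P* = 13 and Q* = 41.
The floor of 17 is above the equilibrium price 13, so it binds.
At P = 17: Qd = 119 - 6·17 = 17 and Qs = 7·17 - 50 = 69.
The quantity actually transacted is the short side, demand: 17.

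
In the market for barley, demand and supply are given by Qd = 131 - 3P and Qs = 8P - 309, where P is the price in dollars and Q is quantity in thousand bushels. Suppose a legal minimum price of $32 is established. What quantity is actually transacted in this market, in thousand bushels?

11

Setting quantity demanded equal to quantity supplied, 131 - 3P = 8P - 309, gives P* = 40 and Q* = 11.
The floor of 32 is below the equilibrium price 40, so it is not binding; the market clears at P* = 40, Q* = 11.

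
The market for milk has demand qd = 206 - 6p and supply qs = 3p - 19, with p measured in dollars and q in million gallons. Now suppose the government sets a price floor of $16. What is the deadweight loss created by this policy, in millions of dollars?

Without the control the market clears where 206 - 6p = 3p - 19, i.e. p* = 25 and q* = 56.
The floor of 16 is below the equilibrium price 25, so it is not binding; the market clears at p* = 25, q* = 56.
Since the control does not bind, no trades are prevented and deadweight loss is zero.

0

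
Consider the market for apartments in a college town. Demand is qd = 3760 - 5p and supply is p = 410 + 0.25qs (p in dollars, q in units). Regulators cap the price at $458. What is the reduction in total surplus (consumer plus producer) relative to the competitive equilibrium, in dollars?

72590.4

Rearranging supply gives qs = 4p - 1640. Setting quantity demanded equal to quantity supplied, 3760 - 5p = 4p - 1640, gives p* = 600 and q* = 760.
Because the ceiling (458) lies below the market-clearing price, it is binding.
At p = 458: qd = 3760 - 5·458 = 1470 and qs = 4·458 - 1640 = 192.
Quantity traded falls to 192. At q = 192 the demand price is (3760 - 192)/5 = 713.6 and the supply price is (1640 + 192)/4 = 458.
Deadweight loss = ½ · (713.6 - 458) · (760 - 192) = ½ · 255.6 · 568 = 72590.4.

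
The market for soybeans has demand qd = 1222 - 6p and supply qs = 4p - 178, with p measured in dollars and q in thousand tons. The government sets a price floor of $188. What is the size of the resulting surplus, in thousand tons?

480

Without the control the market clears where 1222 - 6p = 4p - 178, i.e. p* = 140 and q* = 382.
The floor of 188 is above the equilibrium price 140, so it binds.
At p = 188: qd = 1222 - 6·188 = 94 and qs = 4·188 - 178 = 574.
Surplus = qs - qd = 574 - 94 = 480.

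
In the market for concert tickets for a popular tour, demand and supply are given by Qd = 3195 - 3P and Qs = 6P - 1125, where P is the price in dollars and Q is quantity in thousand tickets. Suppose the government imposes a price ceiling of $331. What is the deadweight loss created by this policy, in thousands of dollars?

199809

Without the control the market clears where 3195 - 3P = 6P - 1125, i.e. P* = 480 and Q* = 1755.
Since 331 < 480, the ceiling is binding.
At P = 331: Qd = 3195 - 3·331 = 2202 and Qs = 6·331 - 1125 = 861.
Quantity traded falls to 861. At Q = 861 the demand price is (3195 - 861)/3 = 778 and the supply price is (1125 + 861)/6 = 331.
Deadweight loss = ½ · (778 - 331) · (1755 - 861) = ½ · 447 · 894 = 199809.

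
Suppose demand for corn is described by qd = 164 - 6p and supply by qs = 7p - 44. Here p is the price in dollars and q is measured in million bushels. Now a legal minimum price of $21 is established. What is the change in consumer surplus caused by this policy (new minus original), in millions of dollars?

-265

Without the control the market clears where 164 - 6p = 7p - 44, i.e. p* = 16 and q* = 68.
Since 21 > 16, the floor is binding.
At p = 21: qd = 164 - 6·21 = 38 and qs = 7·21 - 44 = 103.
Consumer surplus without the control is ½ · (82/3 - 16) · 68 = 1156/3.
With the floor, consumers buy 38 units at 21, so CS = ½ · (82/3 - 21) · 38 = 361/3.
Change in consumer surplus = 361/3 - 1156/3 = -265.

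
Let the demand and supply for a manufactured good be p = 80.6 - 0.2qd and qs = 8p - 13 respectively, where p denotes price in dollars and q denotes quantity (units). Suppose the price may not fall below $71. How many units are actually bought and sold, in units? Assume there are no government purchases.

Rearranging demand gives qd = 403 - 5p. Setting quantity demanded equal to quantity supplied, 403 - 5p = 8p - 13, gives p* = 32 and q* = 243.
Since 71 > 32, the floor is binding.
At p = 71: qd = 403 - 5·71 = 48 and qs = 8·71 - 13 = 555.
The quantity actually transacted is the short side, demand: 48.

48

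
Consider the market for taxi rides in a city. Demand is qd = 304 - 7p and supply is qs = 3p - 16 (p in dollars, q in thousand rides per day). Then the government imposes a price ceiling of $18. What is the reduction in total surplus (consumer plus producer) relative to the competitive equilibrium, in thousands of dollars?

In a free market, 304 - 7p = 3p - 16 gives the equilibrium p* = 32, q* = 80.
The ceiling of 18 is below the equilibrium price 32, so it binds.
At p = 18: qd = 304 - 7·18 = 178 and qs = 3·18 - 16 = 38.
Quantity traded falls to 38. At q = 38 the demand price is (304 - 38)/7 = 38 and the supply price is (16 + 38)/3 = 18.
Deadweight loss = ½ · (38 - 18) · (80 - 38) = ½ · 20 · 42 = 420.

420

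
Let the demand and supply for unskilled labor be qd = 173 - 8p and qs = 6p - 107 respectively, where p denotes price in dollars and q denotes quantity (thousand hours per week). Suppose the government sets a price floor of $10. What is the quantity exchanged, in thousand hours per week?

13

Without the control the market clears where 173 - 8p = 6p - 107, i.e. p* = 20 and q* = 13.
Since 10 is below p* = 20, the floor does not bind and the free-market outcome prevails.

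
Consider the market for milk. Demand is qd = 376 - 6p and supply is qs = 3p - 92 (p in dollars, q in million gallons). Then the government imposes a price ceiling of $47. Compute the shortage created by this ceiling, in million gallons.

45

Setting quantity demanded equal to quantity supplied, 376 - 6p = 3p - 92, gives p* = 52 and q* = 64.
Because the ceiling (47) lies below the market-clearing price, it is binding.
At p = 47: qd = 376 - 6·47 = 94 and qs = 3·47 - 92 = 49.
Shortage = qd - qs = 94 - 49 = 45.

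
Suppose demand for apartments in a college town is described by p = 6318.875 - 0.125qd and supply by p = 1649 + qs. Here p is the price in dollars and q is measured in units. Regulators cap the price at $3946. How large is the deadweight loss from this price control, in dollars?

Rearranging demand gives qd = 50551 - 8p; rearranging supply gives qs = p - 1649. Equilibrium: 50551 - 8p = p - 1649, so 52200 = 9p and p* = 5800, q* = 4151.
Since 3946 < 5800, the ceiling is binding.
At p = 3946: qd = 50551 - 8·3946 = 18983 and qs = 3946 - 1649 = 2297.
Quantity traded falls to 2297. At q = 2297 the demand price is (50551 - 2297)/8 = 6031.75 and the supply price is 1649 + 2297 = 3946.
Deadweight loss = ½ · (6031.75 - 3946) · (4151 - 2297) = ½ · 2085.75 · 1854 = 1933490.25.

1933490.25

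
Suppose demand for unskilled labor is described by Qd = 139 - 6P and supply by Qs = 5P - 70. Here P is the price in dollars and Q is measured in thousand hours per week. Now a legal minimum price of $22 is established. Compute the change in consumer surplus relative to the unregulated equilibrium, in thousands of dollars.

Without the control the market clears where 139 - 6P = 5P - 70, i.e. P* = 19 and Q* = 25.
Because the floor (22) lies above the market-clearing price, it is binding.
At P = 22: Qd = 139 - 6·22 = 7 and Qs = 5·22 - 70 = 40.
Consumer surplus without the control is ½ · (139/6 - 19) · 25 = 625/12.
With the floor, consumers buy 7 units at 22, so CS = ½ · (139/6 - 22) · 7 = 49/12.
Change in consumer surplus = 49/12 - 625/12 = -48.

-48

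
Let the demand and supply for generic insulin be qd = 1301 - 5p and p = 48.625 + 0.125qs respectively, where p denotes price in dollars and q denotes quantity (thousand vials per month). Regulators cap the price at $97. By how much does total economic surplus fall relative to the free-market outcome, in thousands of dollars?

11325.6

Rearranging supply gives qs = 8p - 389. In a free market, 1301 - 5p = 8p - 389 gives the equilibrium p* = 130, q* = 651.
Since 97 < 130, the ceiling is binding.
At p = 97: qd = 1301 - 5·97 = 816 and qs = 8·97 - 389 = 387.
Quantity traded falls to 387. At q = 387 the demand price is (1301 - 387)/5 = 182.8 and the supply price is (389 + 387)/8 = 97.
Deadweight loss = ½ · (182.8 - 97) · (651 - 387) = ½ · 85.8 · 264 = 11325.6.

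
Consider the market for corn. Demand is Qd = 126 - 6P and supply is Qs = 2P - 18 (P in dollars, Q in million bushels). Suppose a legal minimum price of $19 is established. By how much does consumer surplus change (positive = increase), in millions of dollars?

-15

Setting quantity demanded equal to quantity supplied, 126 - 6P = 2P - 18, gives P* = 18 and Q* = 18.
Because the floor (19) lies above the market-clearing price, it is binding.
At P = 19: Qd = 126 - 6·19 = 12 and Qs = 2·19 - 18 = 20.
Consumer surplus without the control is ½ · (21 - 18) · 18 = 27.
With the floor, consumers buy 12 units at 19, so CS = ½ · (21 - 19) · 12 = 12.
Change in consumer surplus = 12 - 27 = -15.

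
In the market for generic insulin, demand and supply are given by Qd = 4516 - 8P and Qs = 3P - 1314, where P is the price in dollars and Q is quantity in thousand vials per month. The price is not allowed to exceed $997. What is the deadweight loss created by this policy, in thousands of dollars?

Without the control the market clears where 4516 - 8P = 3P - 1314, i.e. P* = 530 and Q* = 276.
Since 997 is above P* = 530, the ceiling does not bind and the free-market outcome prevails.
Since the control does not bind, no trades are prevented and deadweight loss is zero.

0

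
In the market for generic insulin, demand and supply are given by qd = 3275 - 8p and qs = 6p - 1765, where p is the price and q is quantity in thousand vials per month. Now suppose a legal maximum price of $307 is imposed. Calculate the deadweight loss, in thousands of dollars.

In a free market, 3275 - 8p = 6p - 1765 gives the equilibrium p* = 360, q* = 395.
Because the ceiling (307) lies below the market-clearing price, it is binding.
At p = 307: qd = 3275 - 8·307 = 819 and qs = 6·307 - 1765 = 77.
Quantity traded falls to 77. At q = 77 the demand price is (3275 - 77)/8 = 399.75 and the supply price is (1765 + 77)/6 = 307.
Deadweight loss = ½ · (399.75 - 307) · (395 - 77) = ½ · 92.75 · 318 = 14747.25.

14747.25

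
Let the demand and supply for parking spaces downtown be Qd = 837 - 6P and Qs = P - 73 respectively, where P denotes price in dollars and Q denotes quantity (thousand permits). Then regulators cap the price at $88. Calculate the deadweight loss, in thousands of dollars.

Equilibrium: 837 - 6P = P - 73, so 910 = 7P and P* = 130, Q* = 57.
The ceiling of 88 is below the equilibrium price 130, so it binds.
At P = 88: Qd = 837 - 6·88 = 309 and Qs = 88 - 73 = 15.
Quantity traded falls to 15. At Q = 15 the demand price is (837 - 15)/6 = 137 and the supply price is 73 + 15 = 88.
Deadweight loss = ½ · (137 - 88) · (57 - 15) = ½ · 49 · 42 = 1029.

1029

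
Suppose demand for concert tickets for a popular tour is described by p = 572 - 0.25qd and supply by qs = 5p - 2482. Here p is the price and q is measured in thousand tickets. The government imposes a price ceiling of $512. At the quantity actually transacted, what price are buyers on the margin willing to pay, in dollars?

552.5

Rearranging demand gives qd = 2288 - 4p. Setting quantity demanded equal to quantity supplied, 2288 - 4p = 5p - 2482, gives p* = 530 and q* = 168.
Since 512 < 530, the ceiling is binding.
At p = 512: qd = 2288 - 4·512 = 240 and qs = 5·512 - 2482 = 78.
Only 78 units reach the market. On the demand curve, the marginal buyer's willingness to pay at q = 78 is (2288 - 78)/4 = 552.5.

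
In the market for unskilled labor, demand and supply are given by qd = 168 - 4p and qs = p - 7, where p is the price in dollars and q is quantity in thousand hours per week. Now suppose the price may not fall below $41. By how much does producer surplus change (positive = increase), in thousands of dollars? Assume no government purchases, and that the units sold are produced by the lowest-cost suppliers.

-264

Equilibrium: 168 - 4p = p - 7, so 175 = 5p and p* = 35, q* = 28.
Since 41 > 35, the floor is binding.
At p = 41: qd = 168 - 4·41 = 4 and qs = 41 - 7 = 34.
Producer surplus without the control is ½ · (35 - 7) · 28 = 392.
With the floor, 4 units are sold at 41. The supply price at q = 4 is 11, so PS = ½ · [(41 - 7) + (41 - 11)] · 4 = 128.
Change in producer surplus = 128 - 392 = -264.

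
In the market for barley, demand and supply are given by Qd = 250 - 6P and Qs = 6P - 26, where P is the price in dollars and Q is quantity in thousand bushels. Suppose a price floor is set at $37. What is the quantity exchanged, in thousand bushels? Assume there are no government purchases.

28

Equilibrium: 250 - 6P = 6P - 26, so 276 = 12P and P* = 23, Q* = 112.
Because the floor (37) lies above the market-clearing price, it is binding.
At P = 37: Qd = 250 - 6·37 = 28 and Qs = 6·37 - 26 = 196.
The quantity actually transacted is the short side, demand: 28.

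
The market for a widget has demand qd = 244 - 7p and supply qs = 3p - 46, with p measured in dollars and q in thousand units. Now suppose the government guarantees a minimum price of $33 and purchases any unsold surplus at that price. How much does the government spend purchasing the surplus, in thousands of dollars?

Setting quantity demanded equal to quantity supplied, 244 - 7p = 3p - 46, gives p* = 29 and q* = 41.
The floor of 33 is above the equilibrium price 29, so it binds.
At p = 33: qd = 244 - 7·33 = 13 and qs = 3·33 - 46 = 53.
Surplus = qs - qd = 40.
Government expenditure = surplus × support price = 40 × 33 = 1320.

1320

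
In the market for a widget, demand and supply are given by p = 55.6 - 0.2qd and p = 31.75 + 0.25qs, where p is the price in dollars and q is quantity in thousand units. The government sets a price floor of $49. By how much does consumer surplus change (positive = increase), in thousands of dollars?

Rearranging demand gives qd = 278 - 5p; rearranging supply gives qs = 4p - 127. Setting quantity demanded equal to quantity supplied, 278 - 5p = 4p - 127, gives p* = 45 and q* = 53.
The floor of 49 is above the equilibrium price 45, so it binds.
At p = 49: qd = 278 - 5·49 = 33 and qs = 4·49 - 127 = 69.
Consumer surplus without the control is ½ · (55.6 - 45) · 53 = 280.9.
With the floor, consumers buy 33 units at 49, so CS = ½ · (55.6 - 49) · 33 = 108.9.
Change in consumer surplus = 108.9 - 280.9 = -172.

-172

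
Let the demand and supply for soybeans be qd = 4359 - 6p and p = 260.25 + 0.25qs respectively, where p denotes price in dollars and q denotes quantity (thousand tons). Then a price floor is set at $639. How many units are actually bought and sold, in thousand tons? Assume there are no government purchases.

525

Rearranging supply gives qs = 4p - 1041. Equilibrium: 4359 - 6p = 4p - 1041, so 5400 = 10p and p* = 540, q* = 1119.
Because the floor (639) lies above the market-clearing price, it is binding.
At p = 639: qd = 4359 - 6·639 = 525 and qs = 4·639 - 1041 = 1515.
The quantity actually transacted is the short side, demand: 525.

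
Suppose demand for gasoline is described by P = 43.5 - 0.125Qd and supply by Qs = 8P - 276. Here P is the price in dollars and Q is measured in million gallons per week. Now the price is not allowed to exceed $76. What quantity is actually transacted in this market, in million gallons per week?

36

Rearranging demand gives Qd = 348 - 8P. In a free market, 348 - 8P = 8P - 276 gives the equilibrium P* = 39, Q* = 36.
The ceiling of 76 is above the equilibrium price 39, so it is not binding; the market clears at P* = 39, Q* = 36.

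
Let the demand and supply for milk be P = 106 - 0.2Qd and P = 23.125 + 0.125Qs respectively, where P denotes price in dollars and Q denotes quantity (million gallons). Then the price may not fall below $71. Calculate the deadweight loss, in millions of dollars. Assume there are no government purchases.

Rearranging demand gives Qd = 530 - 5P; rearranging supply gives Qs = 8P - 185. Without the control the market clears where 530 - 5P = 8P - 185, i.e. P* = 55 and Q* = 255.
Since 71 > 55, the floor is binding.
At P = 71: Qd = 530 - 5·71 = 175 and Qs = 8·71 - 185 = 383.
Quantity traded falls to 175. At Q = 175 the demand price is (530 - 175)/5 = 71 and the supply price is (185 + 175)/8 = 45.
Deadweight loss = ½ · (71 - 45) · (255 - 175) = ½ · 26 · 80 = 1040.

1040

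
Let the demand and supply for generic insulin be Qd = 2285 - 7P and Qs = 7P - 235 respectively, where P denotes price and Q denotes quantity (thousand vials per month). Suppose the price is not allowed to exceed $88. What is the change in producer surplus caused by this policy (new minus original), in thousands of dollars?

Equilibrium: 2285 - 7P = 7P - 235, so 2520 = 14P and P* = 180, Q* = 1025.
Since 88 < 180, the ceiling is binding.
At P = 88: Qd = 2285 - 7·88 = 1669 and Qs = 7·88 - 235 = 381.
Producer surplus without the control is ½ · (180 - 235/7) · 1025 = 1050625/14.
With the ceiling, producers sell 381 units at 88, so PS = ½ · (88 - 235/7) · 381 = 145161/14.
Change in producer surplus = 145161/14 - 1050625/14 = -64676.

-64676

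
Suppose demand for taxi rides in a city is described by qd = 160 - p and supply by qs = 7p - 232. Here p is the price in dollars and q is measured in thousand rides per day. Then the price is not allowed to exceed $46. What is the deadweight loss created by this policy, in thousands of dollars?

252

Without the control the market clears where 160 - p = 7p - 232, i.e. p* = 49 and q* = 111.
Since 46 < 49, the ceiling is binding.
At p = 46: qd = 160 - 46 = 114 and qs = 7·46 - 232 = 90.
Quantity traded falls to 90. At q = 90 the demand price is 160 - 90 = 70 and the supply price is (232 + 90)/7 = 46.
Deadweight loss = ½ · (70 - 46) · (111 - 90) = ½ · 24 · 21 = 252.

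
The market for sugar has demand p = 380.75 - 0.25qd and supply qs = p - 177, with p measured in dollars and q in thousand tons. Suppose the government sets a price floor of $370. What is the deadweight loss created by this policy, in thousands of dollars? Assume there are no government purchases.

9000

Rearranging demand gives qd = 1523 - 4p. Equilibrium: 1523 - 4p = p - 177, so 1700 = 5p and p* = 340, q* = 163.
Because the floor (370) lies above the market-clearing price, it is binding.
At p = 370: qd = 1523 - 4·370 = 43 and qs = 370 - 177 = 193.
Quantity traded falls to 43. At q = 43 the demand price is (1523 - 43)/4 = 370 and the supply price is 177 + 43 = 220.
Deadweight loss = ½ · (370 - 220) · (163 - 43) = ½ · 150 · 120 = 9000.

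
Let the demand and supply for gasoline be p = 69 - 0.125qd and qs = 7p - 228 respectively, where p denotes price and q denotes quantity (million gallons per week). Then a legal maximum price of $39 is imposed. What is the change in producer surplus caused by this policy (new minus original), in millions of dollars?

-1176.5

Rearranging demand gives qd = 552 - 8p. Setting quantity demanded equal to quantity supplied, 552 - 8p = 7p - 228, gives p* = 52 and q* = 136.
The ceiling of 39 is below the equilibrium price 52, so it binds.
At p = 39: qd = 552 - 8·39 = 240 and qs = 7·39 - 228 = 45.
Producer surplus without the control is ½ · (52 - 228/7) · 136 = 9248/7.
With the ceiling, producers sell 45 units at 39, so PS = ½ · (39 - 228/7) · 45 = 2025/14.
Change in producer surplus = 2025/14 - 9248/7 = -1176.5.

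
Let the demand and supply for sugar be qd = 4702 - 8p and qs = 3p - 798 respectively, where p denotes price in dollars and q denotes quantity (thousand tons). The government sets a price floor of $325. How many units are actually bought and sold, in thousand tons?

702

Setting quantity demanded equal to quantity supplied, 4702 - 8p = 3p - 798, gives p* = 500 and q* = 702.
Since 325 is below p* = 500, the floor does not bind and the free-market outcome prevails.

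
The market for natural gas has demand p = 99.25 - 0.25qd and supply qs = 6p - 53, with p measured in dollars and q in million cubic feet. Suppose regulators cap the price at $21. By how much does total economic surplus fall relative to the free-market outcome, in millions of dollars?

Rearranging demand gives qd = 397 - 4p. In a free market, 397 - 4p = 6p - 53 gives the equilibrium p* = 45, q* = 217.
Since 21 < 45, the ceiling is binding.
At p = 21: qd = 397 - 4·21 = 313 and qs = 6·21 - 53 = 73.
Quantity traded falls to 73. At q = 73 the demand price is (397 - 73)/4 = 81 and the supply price is (53 + 73)/6 = 21.
Deadweight loss = ½ · (81 - 21) · (217 - 73) = ½ · 60 · 144 = 4320.

4320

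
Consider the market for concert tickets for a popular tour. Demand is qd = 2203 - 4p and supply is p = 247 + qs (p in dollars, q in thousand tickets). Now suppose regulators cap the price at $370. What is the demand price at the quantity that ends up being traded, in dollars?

Rearranging supply gives qs = p - 247. In a free market, 2203 - 4p = p - 247 gives the equilibrium p* = 490, q* = 243.
The ceiling of 370 is below the equilibrium price 490, so it binds.
At p = 370: qd = 2203 - 4·370 = 723 and qs = 370 - 247 = 123.
Only 123 units reach the market. On the demand curve, the marginal buyer's willingness to pay at q = 123 is (2203 - 123)/4 = 520.

520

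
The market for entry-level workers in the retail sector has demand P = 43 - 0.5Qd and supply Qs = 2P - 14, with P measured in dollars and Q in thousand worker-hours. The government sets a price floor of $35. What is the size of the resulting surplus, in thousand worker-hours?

40

Rearranging demand gives Qd = 86 - 2P. Without the control the market clears where 86 - 2P = 2P - 14, i.e. P* = 25 and Q* = 36.
The floor of 35 is above the equilibrium price 25, so it binds.
At P = 35: Qd = 86 - 2·35 = 16 and Qs = 2·35 - 14 = 56.
Surplus = Qs - Qd = 56 - 16 = 40.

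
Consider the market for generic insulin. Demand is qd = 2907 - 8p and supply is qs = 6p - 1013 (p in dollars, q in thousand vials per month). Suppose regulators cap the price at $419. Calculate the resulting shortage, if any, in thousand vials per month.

In a free market, 2907 - 8p = 6p - 1013 gives the equilibrium p* = 280, q* = 667.
The ceiling of 419 is above the equilibrium price 280, so it is not binding; the market clears at p* = 280, q* = 667.
Since the control does not bind, there is no shortage.

0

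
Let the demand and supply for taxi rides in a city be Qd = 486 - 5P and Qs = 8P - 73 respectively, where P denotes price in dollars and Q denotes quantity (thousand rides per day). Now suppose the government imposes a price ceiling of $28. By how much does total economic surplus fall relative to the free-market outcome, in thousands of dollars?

2340

Equilibrium: 486 - 5P = 8P - 73, so 559 = 13P and P* = 43, Q* = 271.
Since 28 < 43, the ceiling is binding.
At P = 28: Qd = 486 - 5·28 = 346 and Qs = 8·28 - 73 = 151.
Quantity traded falls to 151. At Q = 151 the demand price is (486 - 151)/5 = 67 and the supply price is (73 + 151)/8 = 28.
Deadweight loss = ½ · (67 - 28) · (271 - 151) = ½ · 39 · 120 = 2340.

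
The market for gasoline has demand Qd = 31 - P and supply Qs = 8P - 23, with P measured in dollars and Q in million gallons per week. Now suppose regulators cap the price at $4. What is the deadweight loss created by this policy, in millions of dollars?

144

Equilibrium: 31 - P = 8P - 23, so 54 = 9P and P* = 6, Q* = 25.
Since 4 < 6, the ceiling is binding.
At P = 4: Qd = 31 - 4 = 27 and Qs = 8·4 - 23 = 9.
Quantity traded falls to 9. At Q = 9 the demand price is 31 - 9 = 22 and the supply price is (23 + 9)/8 = 4.
Deadweight loss = ½ · (22 - 4) · (25 - 9) = ½ · 18 · 16 = 144.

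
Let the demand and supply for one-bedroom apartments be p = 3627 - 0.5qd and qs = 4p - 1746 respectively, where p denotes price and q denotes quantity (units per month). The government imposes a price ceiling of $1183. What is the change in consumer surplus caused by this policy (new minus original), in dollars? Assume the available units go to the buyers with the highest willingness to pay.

544606

Rearranging demand gives qd = 7254 - 2p. Without the control the market clears where 7254 - 2p = 4p - 1746, i.e. p* = 1500 and q* = 4254.
Because the ceiling (1183) lies below the market-clearing price, it is binding.
At p = 1183: qd = 7254 - 2·1183 = 4888 and qs = 4·1183 - 1746 = 2986.
Consumer surplus without the control is ½ · (3627 - 1500) · 4254 = 4524129.
With the ceiling, 2986 units are sold at 1183 (assume they go to the highest-value buyers). The demand price at q = 2986 is 2134, so CS = ½ · [(3627 - 1183) + (2134 - 1183)] · 2986 = 5068735.
Change in consumer surplus = 5068735 - 4524129 = 544606.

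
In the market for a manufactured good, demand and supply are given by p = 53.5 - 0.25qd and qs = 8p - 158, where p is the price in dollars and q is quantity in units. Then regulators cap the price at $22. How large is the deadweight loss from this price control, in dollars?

972

Rearranging demand gives qd = 214 - 4p. In a free market, 214 - 4p = 8p - 158 gives the equilibrium p* = 31, q* = 90.
Because the ceiling (22) lies below the market-clearing price, it is binding.
At p = 22: qd = 214 - 4·22 = 126 and qs = 8·22 - 158 = 18.
Quantity traded falls to 18. At q = 18 the demand price is (214 - 18)/4 = 49 and the supply price is (158 + 18)/8 = 22.
Deadweight loss = ½ · (49 - 22) · (90 - 18) = ½ · 27 · 72 = 972.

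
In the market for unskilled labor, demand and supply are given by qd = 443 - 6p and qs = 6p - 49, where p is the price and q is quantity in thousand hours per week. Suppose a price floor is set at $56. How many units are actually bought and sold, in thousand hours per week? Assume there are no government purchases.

Equilibrium: 443 - 6p = 6p - 49, so 492 = 12p and p* = 41, q* = 197.
The floor of 56 is above the equilibrium price 41, so it binds.
At p = 56: qd = 443 - 6·56 = 107 and qs = 6·56 - 49 = 287.
The quantity actually transacted is the short side, demand: 107.

107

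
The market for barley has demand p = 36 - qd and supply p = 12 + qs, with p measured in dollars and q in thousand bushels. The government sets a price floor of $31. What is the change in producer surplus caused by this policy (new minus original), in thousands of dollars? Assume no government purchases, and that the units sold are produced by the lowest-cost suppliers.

Rearranging demand gives qd = 36 - p; rearranging supply gives qs = p - 12. In a free market, 36 - p = p - 12 gives the equilibrium p* = 24, q* = 12.
Because the floor (31) lies above the market-clearing price, it is binding.
At p = 31: qd = 36 - 31 = 5 and qs = 31 - 12 = 19.
Producer surplus without the control is ½ · (24 - 12) · 12 = 72.
With the floor, 5 units are sold at 31. The supply price at q = 5 is 17, so PS = ½ · [(31 - 12) + (31 - 17)] · 5 = 82.5.
Change in producer surplus = 82.5 - 72 = 10.5.

10.5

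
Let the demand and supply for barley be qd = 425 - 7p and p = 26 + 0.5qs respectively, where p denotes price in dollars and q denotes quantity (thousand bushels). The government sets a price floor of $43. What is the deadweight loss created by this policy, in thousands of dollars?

0

Rearranging supply gives qs = 2p - 52. In a free market, 425 - 7p = 2p - 52 gives the equilibrium p* = 53, q* = 54.
The floor of 43 is below the equilibrium price 53, so it is not binding; the market clears at p* = 53, q* = 54.
Since the control does not bind, no trades are prevented and deadweight loss is zero.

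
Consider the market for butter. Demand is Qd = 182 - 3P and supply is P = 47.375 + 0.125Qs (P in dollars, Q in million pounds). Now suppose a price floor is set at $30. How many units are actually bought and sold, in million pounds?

29

Rearranging supply gives Qs = 8P - 379. Equilibrium: 182 - 3P = 8P - 379, so 561 = 11P and P* = 51, Q* = 29.
Since 30 is below P* = 51, the floor does not bind and the free-market outcome prevails.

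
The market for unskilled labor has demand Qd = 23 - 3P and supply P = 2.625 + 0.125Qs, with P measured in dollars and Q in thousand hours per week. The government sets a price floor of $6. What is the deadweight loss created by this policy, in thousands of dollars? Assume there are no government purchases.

8.25

Rearranging supply gives Qs = 8P - 21. In a free market, 23 - 3P = 8P - 21 gives the equilibrium P* = 4, Q* = 11.
Because the floor (6) lies above the market-clearing price, it is binding.
At P = 6: Qd = 23 - 3·6 = 5 and Qs = 8·6 - 21 = 27.
Quantity traded falls to 5. At Q = 5 the demand price is (23 - 5)/3 = 6 and the supply price is (21 + 5)/8 = 3.25.
Deadweight loss = ½ · (6 - 3.25) · (11 - 5) = ½ · 2.75 · 6 = 8.25.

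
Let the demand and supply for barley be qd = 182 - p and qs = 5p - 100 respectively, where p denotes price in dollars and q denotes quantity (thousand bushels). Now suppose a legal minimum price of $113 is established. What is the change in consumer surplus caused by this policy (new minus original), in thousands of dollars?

-6732

Setting quantity demanded equal to quantity supplied, 182 - p = 5p - 100, gives p* = 47 and q* = 135.
Because the floor (113) lies above the market-clearing price, it is binding.
At p = 113: qd = 182 - 113 = 69 and qs = 5·113 - 100 = 465.
Consumer surplus without the control is ½ · (182 - 47) · 135 = 9112.5.
With the floor, consumers buy 69 units at 113, so CS = ½ · (182 - 113) · 69 = 2380.5.
Change in consumer surplus = 2380.5 - 9112.5 = -6732.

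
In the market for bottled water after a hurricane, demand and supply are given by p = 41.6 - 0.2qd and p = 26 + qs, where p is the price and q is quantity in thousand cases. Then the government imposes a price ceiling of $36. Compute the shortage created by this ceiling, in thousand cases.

Rearranging demand gives qd = 208 - 5p; rearranging supply gives qs = p - 26. In a free market, 208 - 5p = p - 26 gives the equilibrium p* = 39, q* = 13.
Because the ceiling (36) lies below the market-clearing price, it is binding.
At p = 36: qd = 208 - 5·36 = 28 and qs = 36 - 26 = 10.
Shortage = qd - qs = 28 - 10 = 18.

18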